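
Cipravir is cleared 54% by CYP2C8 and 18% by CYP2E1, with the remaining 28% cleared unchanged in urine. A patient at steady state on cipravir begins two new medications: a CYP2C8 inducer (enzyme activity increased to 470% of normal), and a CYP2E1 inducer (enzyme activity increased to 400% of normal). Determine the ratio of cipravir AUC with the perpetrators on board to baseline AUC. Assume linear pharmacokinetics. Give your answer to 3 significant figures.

The CYP2C8 pathway (54% of clearance) increases to 4.7× activity: 0.54 × 4.7 = 2.538.
The CYP2E1 pathway (18% of clearance) rises to 4× activity: 0.18 × 4 = 0.72.
The remaining 28% of clearance is unaffected.
New clearance relative to baseline: 2.538 + 0.72 + 0.28 = 3.538.
AUC ∝ 1/CL: fold-change = 1 / 3.538 = 0.283.

0.283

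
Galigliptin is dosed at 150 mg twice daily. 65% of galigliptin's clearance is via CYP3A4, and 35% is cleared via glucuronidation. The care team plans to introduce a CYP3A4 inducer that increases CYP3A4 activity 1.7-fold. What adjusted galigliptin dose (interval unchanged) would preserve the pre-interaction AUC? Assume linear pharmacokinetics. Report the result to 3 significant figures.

218 mg

CYP3A4: 0.65 × 1.7 = 1.105
Other: 0.35 (unchanged)
Relative clearance = 1.105 + 0.35 = 1.455.
Css,avg = (dose rate)/CL, so holding Css fixed requires dose ∝ CL: 150 × 1.455 = 218 mg.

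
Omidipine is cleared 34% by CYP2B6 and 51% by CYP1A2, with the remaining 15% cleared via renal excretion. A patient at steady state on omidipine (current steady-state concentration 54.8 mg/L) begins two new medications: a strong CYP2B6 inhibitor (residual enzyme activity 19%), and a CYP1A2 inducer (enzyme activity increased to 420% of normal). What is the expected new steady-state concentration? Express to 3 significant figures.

The CYP2B6 pathway (34% of clearance) falls to 0.19× activity: 0.34 × 0.19 = 0.0646.
The CYP1A2 pathway (51% of clearance) rises to 4.2× activity: 0.51 × 4.2 = 2.142.
The remaining 15% of clearance is unaffected.
Relative clearance = 0.0646 + 2.142 + 0.15 = 2.3566.
Steady-state concentration ∝ 1/CL: new value = 54.8 / 2.3566 = 23.3 mg/L.

23.3 mg/L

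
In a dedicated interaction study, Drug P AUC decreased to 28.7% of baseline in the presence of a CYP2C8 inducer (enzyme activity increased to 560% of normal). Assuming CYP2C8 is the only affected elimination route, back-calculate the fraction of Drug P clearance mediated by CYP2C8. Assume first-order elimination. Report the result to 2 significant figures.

0.54

Call the CYP2C8 fraction fm. After the interaction, CL_new/CL_old = fm × 5.6 + (1 − fm).
AUC ratio = 1 / (new CL fraction), so new CL fraction = 1 / 0.287 = 3.484.
fm × 5.6 + 1 − fm = 3.484  ⇒  fm × (5.6 − 1) = 2.484  ⇒  fm = 0.54.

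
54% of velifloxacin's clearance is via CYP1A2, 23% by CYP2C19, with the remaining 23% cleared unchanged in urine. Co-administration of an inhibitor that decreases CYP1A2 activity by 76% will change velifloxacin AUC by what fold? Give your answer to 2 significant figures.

CYP1A2: 0.54 × 0.24 = 0.1296
CYP2C19: 0.23 (unchanged)
Other: 0.23 (unchanged)
Relative clearance = 0.1296 + 0.23 + 0.23 = 0.5896.
AUC is inversely proportional to clearance, so the fold-change is 1 / 0.5896 = 1.7.

1.7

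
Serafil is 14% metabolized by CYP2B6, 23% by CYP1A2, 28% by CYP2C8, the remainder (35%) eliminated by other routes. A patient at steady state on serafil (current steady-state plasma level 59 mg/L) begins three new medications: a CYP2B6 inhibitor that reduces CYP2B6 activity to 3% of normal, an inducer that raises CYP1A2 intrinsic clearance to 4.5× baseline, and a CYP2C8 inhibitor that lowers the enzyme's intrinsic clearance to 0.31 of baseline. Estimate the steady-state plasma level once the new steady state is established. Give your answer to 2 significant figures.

The CYP2B6 pathway (14% of clearance) is reduced to 0.03× activity: 0.14 × 0.03 = 0.0042.
The CYP1A2 pathway (23% of clearance) is boosted to 4.5× activity: 0.23 × 4.5 = 1.035.
The CYP2C8 pathway (28% of clearance) is reduced to 0.31× activity: 0.28 × 0.31 = 0.0868.
Non-CYP routes (35%) are unchanged.
Relative clearance = 0.0042 + 1.035 + 0.0868 + 0.35 = 1.476.
New steady-state plasma level = 59 / 1.476 = 40 mg/L (concentration scales inversely with clearance).

40 mg/L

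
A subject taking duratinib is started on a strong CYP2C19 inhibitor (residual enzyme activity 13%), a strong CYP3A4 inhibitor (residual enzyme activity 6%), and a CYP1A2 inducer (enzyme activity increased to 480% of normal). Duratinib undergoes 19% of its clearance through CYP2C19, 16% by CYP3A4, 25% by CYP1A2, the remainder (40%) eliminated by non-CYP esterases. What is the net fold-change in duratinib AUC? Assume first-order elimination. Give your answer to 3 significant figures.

The CYP2C19 pathway (19% of clearance) falls to 0.13× activity: 0.19 × 0.13 = 0.0247.
The CYP3A4 pathway (16% of clearance) falls to 0.06× activity: 0.16 × 0.06 = 0.0096.
The CYP1A2 pathway (25% of clearance) rises to 4.8× activity: 0.25 × 4.8 = 1.2.
The remaining 40% of clearance is unaffected.
New clearance relative to baseline: 0.0247 + 0.0096 + 1.2 + 0.4 = 1.6343.
Net AUC ratio = 1 / 1.6343 = 0.612.

0.612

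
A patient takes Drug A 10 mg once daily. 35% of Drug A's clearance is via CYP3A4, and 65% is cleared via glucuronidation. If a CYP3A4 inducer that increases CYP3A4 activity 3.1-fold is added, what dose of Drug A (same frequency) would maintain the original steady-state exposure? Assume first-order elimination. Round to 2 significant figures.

The CYP3A4 pathway (35% of clearance) rises to 3.1× activity: 0.35 × 3.1 = 1.085.
Non-CYP routes (65%) are unchanged.
Relative clearance = 1.085 + 0.65 = 1.735.
Exposure is unchanged when dose changes in proportion to clearance. New dose = 10 mg × 1.735 = 17 mg.

17 mg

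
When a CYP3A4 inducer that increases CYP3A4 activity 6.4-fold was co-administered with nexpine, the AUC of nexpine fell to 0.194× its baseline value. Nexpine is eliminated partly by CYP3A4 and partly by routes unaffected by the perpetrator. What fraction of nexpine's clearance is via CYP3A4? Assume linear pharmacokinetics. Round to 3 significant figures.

Let fm be the CYP3A4 fraction. New clearance relative to baseline = fm × 6.4 + (1 − fm).
AUC ratio = 1 / (new CL fraction), so new CL fraction = 1 / 0.194 = 5.155.
fm × 6.4 + 1 − fm = 5.155  ⇒  fm × (6.4 − 1) = 4.155  ⇒  fm = 0.769.

0.769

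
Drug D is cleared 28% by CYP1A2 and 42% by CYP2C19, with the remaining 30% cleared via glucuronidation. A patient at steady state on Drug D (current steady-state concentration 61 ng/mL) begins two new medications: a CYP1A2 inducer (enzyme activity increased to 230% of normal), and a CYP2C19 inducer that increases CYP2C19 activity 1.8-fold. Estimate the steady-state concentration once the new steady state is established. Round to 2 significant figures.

36 ng/mL

CYP1A2: 0.28 × 2.3 = 0.644
CYP2C19: 0.42 × 1.8 = 0.756
Other: 0.3 (unchanged)
CL_new/CL_old = 0.644 + 0.756 + 0.3 = 1.7.
Steady-state concentration ∝ 1/CL: new value = 61 / 1.7 = 36 ng/mL.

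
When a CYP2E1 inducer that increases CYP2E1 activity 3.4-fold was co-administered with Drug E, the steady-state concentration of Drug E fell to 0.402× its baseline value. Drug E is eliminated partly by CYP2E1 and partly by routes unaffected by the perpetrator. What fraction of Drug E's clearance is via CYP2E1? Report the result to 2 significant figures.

0.62

Let x = fm,CYP2E1. Because steady-state concentration ∝ 1/CL, relative clearance rose to 1/0.402 = 2.488.
Only the CYP2E1 route changed, so 2.488 = x·3.4 + (1 − x), giving x = 0.62.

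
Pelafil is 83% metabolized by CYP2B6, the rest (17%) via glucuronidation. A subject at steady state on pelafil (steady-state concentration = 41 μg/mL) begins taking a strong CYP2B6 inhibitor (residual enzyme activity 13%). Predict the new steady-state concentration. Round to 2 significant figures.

1.5 × 10² μg/mL

The CYP2B6 pathway (83% of clearance) drops to 0.13× activity: 0.83 × 0.13 = 0.1079.
Non-CYP routes (17%) are unchanged.
New clearance relative to baseline: 0.1079 + 0.17 = 0.2779.
Steady-state concentration ∝ 1/CL, so new value = 41 / 0.2779 = 1.5 × 10² μg/mL.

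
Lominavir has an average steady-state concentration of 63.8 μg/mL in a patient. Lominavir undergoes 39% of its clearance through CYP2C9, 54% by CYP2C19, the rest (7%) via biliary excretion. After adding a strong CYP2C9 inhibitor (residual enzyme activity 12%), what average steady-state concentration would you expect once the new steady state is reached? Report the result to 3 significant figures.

97.1 μg/mL

The CYP2C9 pathway (39% of clearance) falls to 0.12× activity: 0.39 × 0.12 = 0.0468.
CYP2C19 (54%) and the residual 7% are unaffected.
New clearance relative to baseline: 0.0468 + 0.54 + 0.07 = 0.6568.
With dosing unchanged, average steady-state concentration scales as 1/CL: 63.8 / 0.6568 = 97.1 μg/mL.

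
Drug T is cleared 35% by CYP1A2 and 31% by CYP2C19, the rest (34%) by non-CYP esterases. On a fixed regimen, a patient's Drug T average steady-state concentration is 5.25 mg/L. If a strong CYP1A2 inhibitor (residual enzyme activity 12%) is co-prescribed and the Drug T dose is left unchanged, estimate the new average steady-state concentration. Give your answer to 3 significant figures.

7.59 mg/L

The CYP1A2 pathway (35% of clearance) is reduced to 0.12× activity: 0.35 × 0.12 = 0.042.
CYP2C19 (31%) and the residual 34% are unaffected.
New clearance relative to baseline: 0.042 + 0.31 + 0.34 = 0.692.
Average steady-state concentration ∝ 1/CL, so new value = 5.25 / 0.692 = 7.59 mg/L.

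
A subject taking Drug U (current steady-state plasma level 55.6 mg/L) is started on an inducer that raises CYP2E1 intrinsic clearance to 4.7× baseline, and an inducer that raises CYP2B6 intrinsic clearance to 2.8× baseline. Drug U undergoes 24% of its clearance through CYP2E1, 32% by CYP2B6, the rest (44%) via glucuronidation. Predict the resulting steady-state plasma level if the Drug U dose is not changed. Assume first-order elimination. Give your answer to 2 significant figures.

23 mg/L

The CYP2E1 pathway (24% of clearance) increases to 4.7× activity: 0.24 × 4.7 = 1.128.
The CYP2B6 pathway (32% of clearance) is boosted to 2.8× activity: 0.32 × 2.8 = 0.896.
Non-CYP routes (44%) are unchanged.
Relative clearance = 1.128 + 0.896 + 0.44 = 2.464.
Steady-state plasma level ∝ 1/CL: new value = 55.6 / 2.464 = 23 mg/L.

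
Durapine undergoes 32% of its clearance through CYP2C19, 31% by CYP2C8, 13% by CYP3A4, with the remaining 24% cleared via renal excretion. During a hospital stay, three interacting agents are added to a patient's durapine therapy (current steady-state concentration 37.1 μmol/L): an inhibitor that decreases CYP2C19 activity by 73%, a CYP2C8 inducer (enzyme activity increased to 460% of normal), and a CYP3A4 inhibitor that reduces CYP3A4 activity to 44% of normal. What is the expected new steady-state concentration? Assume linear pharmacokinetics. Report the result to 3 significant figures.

The CYP2C19 pathway (32% of clearance) drops to 0.27× activity: 0.32 × 0.27 = 0.0864.
The CYP2C8 pathway (31% of clearance) increases to 4.6× activity: 0.31 × 4.6 = 1.426.
The CYP3A4 pathway (13% of clearance) drops to 0.44× activity: 0.13 × 0.44 = 0.0572.
Non-CYP routes (24%) are unchanged.
CL_new/CL_old = 0.0864 + 1.426 + 0.0572 + 0.24 = 1.8096.
New steady-state concentration = 37.1 / 1.8096 = 20.5 μmol/L (concentration scales inversely with clearance).

20.5 μmol/L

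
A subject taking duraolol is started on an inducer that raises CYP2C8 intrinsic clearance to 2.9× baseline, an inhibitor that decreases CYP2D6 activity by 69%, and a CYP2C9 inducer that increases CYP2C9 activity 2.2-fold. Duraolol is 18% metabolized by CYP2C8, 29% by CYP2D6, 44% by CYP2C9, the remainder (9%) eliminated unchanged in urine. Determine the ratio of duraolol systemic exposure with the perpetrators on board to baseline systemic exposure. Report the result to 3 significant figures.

0.599

The CYP2C8 pathway (18% of clearance) rises to 2.9× activity: 0.18 × 2.9 = 0.522.
The CYP2D6 pathway (29% of clearance) drops to 0.31× activity: 0.29 × 0.31 = 0.0899.
The CYP2C9 pathway (44% of clearance) rises to 2.2× activity: 0.44 × 2.2 = 0.968.
The remaining 9% of clearance is unaffected.
New clearance relative to baseline: 0.522 + 0.0899 + 0.968 + 0.09 = 1.6699.
Systemic exposure ∝ 1/CL: fold-change = 1 / 1.6699 = 0.599.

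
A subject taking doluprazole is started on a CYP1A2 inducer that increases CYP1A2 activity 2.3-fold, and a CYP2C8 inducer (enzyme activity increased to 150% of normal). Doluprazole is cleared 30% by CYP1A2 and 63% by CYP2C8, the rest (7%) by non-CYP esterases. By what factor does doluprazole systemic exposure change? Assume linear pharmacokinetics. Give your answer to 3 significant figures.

CYP1A2: 0.3 × 2.3 = 0.69
CYP2C8: 0.63 × 1.5 = 0.945
Other: 0.07 (unchanged)
CL_new/CL_old = 0.69 + 0.945 + 0.07 = 1.705.
Because systemic exposure varies inversely with clearance, the combined effect is 1 / 1.705 = 0.587.

0.587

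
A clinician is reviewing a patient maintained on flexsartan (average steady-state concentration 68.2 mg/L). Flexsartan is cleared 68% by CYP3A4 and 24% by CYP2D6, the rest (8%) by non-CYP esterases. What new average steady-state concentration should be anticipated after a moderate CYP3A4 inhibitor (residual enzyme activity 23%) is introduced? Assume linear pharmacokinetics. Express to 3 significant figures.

CYP3A4: 0.68 × 0.23 = 0.1564
CYP2D6: 0.24 (unchanged)
Other: 0.08 (unchanged)
CL_new/CL_old = 0.1564 + 0.24 + 0.08 = 0.4764.
With dosing unchanged, average steady-state concentration scales as 1/CL: 68.2 / 0.4764 = 143 mg/L.

143 mg/L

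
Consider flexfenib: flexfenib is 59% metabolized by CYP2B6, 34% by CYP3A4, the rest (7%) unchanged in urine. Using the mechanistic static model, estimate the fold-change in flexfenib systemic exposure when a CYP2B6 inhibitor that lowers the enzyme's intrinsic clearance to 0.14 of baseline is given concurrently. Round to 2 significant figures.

2.0

CYP2B6: 0.59 × 0.14 = 0.0826
CYP3A4: 0.34 (unchanged)
Other: 0.07 (unchanged)
Relative clearance = 0.0826 + 0.34 + 0.07 = 0.4926.
Systemic exposure is inversely proportional to clearance, so the fold-change is 1 / 0.4926 = 2.0.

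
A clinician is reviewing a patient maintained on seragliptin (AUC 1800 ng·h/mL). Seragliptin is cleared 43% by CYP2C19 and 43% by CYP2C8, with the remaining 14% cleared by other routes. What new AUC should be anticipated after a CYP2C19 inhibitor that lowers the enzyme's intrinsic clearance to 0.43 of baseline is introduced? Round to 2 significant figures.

The CYP2C19 pathway (43% of clearance) falls to 0.43× activity: 0.43 × 0.43 = 0.1849.
CYP2C8 (43%) and the residual 14% are unaffected.
Relative clearance = 0.1849 + 0.43 + 0.14 = 0.7549.
With dosing unchanged, AUC scales as 1/CL: 1800 / 0.7549 = 2.4 × 10³ ng·h/mL.

2.4 × 10³ ng·h/mL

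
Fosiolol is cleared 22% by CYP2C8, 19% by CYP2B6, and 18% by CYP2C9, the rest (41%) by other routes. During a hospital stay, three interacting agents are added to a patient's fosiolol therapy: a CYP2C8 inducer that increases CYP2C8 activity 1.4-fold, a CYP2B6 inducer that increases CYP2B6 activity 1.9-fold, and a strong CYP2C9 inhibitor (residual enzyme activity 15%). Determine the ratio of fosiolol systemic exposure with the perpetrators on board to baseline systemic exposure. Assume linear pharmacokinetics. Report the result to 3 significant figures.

0.904

The CYP2C8 pathway (22% of clearance) increases to 1.4× activity: 0.22 × 1.4 = 0.308.
The CYP2B6 pathway (19% of clearance) increases to 1.9× activity: 0.19 × 1.9 = 0.361.
The CYP2C9 pathway (18% of clearance) falls to 0.15× activity: 0.18 × 0.15 = 0.027.
Non-CYP routes (41%) are unchanged.
CL_new/CL_old = 0.308 + 0.361 + 0.027 + 0.41 = 1.106.
Because systemic exposure varies inversely with clearance, the combined effect is 1 / 1.106 = 0.904.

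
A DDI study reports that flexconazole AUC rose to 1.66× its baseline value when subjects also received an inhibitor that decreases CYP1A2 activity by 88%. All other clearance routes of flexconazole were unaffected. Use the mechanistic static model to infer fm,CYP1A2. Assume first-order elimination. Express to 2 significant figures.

0.45

Let x = fm,CYP1A2. Because AUC ∝ 1/CL, relative clearance fell to 1/1.66 = 0.6024.
Only the CYP1A2 route changed, so 0.6024 = x·0.12 + (1 − x), giving x = 0.45.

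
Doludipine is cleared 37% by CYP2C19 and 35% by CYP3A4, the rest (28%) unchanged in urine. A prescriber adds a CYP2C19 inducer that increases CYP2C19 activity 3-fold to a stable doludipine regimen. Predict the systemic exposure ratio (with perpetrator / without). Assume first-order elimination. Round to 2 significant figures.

The CYP2C19 pathway (37% of clearance) increases to 3× activity: 0.37 × 3 = 1.11.
CYP3A4 (35%) and the residual 28% are unaffected.
New clearance relative to baseline: 1.11 + 0.35 + 0.28 = 1.74.
Systemic exposure is inversely proportional to clearance, so the fold-change is 1 / 1.74 = 0.57.

0.57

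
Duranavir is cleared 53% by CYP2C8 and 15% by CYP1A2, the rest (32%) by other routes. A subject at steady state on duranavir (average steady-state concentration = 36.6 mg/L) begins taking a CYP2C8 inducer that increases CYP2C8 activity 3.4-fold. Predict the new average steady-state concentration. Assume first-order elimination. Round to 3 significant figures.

The CYP2C8 pathway (53% of clearance) rises to 3.4× activity: 0.53 × 3.4 = 1.802.
CYP1A2 (15%) and the residual 32% are unaffected.
CL_new/CL_old = 1.802 + 0.15 + 0.32 = 2.272.
With dosing unchanged, average steady-state concentration scales as 1/CL: 36.6 / 2.272 = 16.1 mg/L.

16.1 mg/L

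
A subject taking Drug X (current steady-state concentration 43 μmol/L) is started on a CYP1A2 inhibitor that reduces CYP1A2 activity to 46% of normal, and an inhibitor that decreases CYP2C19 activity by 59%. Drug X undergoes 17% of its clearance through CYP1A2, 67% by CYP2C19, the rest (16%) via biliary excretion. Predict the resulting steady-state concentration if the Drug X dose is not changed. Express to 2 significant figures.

CYP1A2: 0.17 × 0.46 = 0.0782
CYP2C19: 0.67 × 0.41 = 0.2747
Other: 0.16 (unchanged)
CL_new/CL_old = 0.0782 + 0.2747 + 0.16 = 0.5129.
Steady-state concentration ∝ 1/CL: new value = 43 / 0.5129 = 84 μmol/L.

84 μmol/L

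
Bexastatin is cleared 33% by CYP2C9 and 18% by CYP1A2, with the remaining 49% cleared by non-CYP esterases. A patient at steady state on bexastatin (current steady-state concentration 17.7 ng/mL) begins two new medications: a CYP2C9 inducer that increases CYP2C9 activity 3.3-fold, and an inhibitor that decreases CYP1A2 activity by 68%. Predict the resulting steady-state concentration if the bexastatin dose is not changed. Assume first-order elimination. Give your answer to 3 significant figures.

10.8 ng/mL

CYP2C9: 0.33 × 3.3 = 1.089
CYP1A2: 0.18 × 0.32 = 0.0576
Other: 0.49 (unchanged)
CL_new/CL_old = 1.089 + 0.0576 + 0.49 = 1.6366.
Steady-state concentration ∝ 1/CL: new value = 17.7 / 1.6366 = 10.8 ng/mL.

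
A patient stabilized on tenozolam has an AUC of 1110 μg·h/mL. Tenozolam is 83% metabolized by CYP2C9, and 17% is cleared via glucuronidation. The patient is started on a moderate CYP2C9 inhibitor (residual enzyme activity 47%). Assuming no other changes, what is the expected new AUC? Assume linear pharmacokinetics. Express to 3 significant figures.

The CYP2C9 pathway (83% of clearance) falls to 0.47× activity: 0.83 × 0.47 = 0.3901.
Non-CYP routes (17%) are unchanged.
Relative clearance = 0.3901 + 0.17 = 0.5601.
With dosing unchanged, AUC scales as 1/CL: 1110 / 0.5601 = 1.98 × 10³ μg·h/mL.

1.98 × 10³ μg·h/mL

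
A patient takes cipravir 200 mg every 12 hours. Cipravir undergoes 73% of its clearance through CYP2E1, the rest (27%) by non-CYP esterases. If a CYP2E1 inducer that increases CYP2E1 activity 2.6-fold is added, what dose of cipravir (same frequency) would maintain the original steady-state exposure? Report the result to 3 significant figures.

The CYP2E1 pathway (73% of clearance) is boosted to 2.6× activity: 0.73 × 2.6 = 1.898.
The remaining 27% of clearance is unaffected.
New clearance relative to baseline: 1.898 + 0.27 = 2.168.
Css,avg = (dose rate)/CL, so holding Css fixed requires dose ∝ CL: 200 × 2.168 = 434 mg.

434 mg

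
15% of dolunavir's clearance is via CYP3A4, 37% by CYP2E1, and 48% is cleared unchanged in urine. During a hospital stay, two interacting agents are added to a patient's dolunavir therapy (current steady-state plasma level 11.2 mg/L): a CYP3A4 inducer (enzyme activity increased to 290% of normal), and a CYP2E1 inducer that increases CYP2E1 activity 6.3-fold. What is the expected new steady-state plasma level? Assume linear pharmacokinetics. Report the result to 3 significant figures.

The CYP3A4 pathway (15% of clearance) increases to 2.9× activity: 0.15 × 2.9 = 0.435.
The CYP2E1 pathway (37% of clearance) rises to 6.3× activity: 0.37 × 6.3 = 2.331.
Non-CYP routes (48%) are unchanged.
Relative clearance = 0.435 + 2.331 + 0.48 = 3.246.
Dividing the baseline by the relative clearance: 11.2 / 3.246 = 3.45 mg/L.

3.45 mg/L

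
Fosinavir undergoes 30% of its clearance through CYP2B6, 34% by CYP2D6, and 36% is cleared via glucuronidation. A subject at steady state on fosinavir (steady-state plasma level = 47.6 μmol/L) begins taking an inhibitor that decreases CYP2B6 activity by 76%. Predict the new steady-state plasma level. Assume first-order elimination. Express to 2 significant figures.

The CYP2B6 pathway (30% of clearance) drops to 0.24× activity: 0.3 × 0.24 = 0.072.
CYP2D6 (34%) and the residual 36% are unaffected.
CL_new/CL_old = 0.072 + 0.34 + 0.36 = 0.772.
With dosing unchanged, steady-state plasma level scales as 1/CL: 47.6 / 0.772 = 62 μmol/L.

62 μmol/L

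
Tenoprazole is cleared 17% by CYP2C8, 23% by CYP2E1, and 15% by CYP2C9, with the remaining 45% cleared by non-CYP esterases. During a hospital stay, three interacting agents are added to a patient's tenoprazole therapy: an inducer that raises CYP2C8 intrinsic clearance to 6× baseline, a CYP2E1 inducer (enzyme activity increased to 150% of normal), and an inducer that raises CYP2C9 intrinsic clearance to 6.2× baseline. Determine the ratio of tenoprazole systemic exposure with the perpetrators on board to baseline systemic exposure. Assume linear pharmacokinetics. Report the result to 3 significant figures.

The CYP2C8 pathway (17% of clearance) rises to 6× activity: 0.17 × 6 = 1.02.
The CYP2E1 pathway (23% of clearance) increases to 1.5× activity: 0.23 × 1.5 = 0.345.
The CYP2C9 pathway (15% of clearance) increases to 6.2× activity: 0.15 × 6.2 = 0.93.
Non-CYP routes (45%) are unchanged.
CL_new/CL_old = 1.02 + 0.345 + 0.93 + 0.45 = 2.745.
Because systemic exposure varies inversely with clearance, the combined effect is 1 / 2.745 = 0.364.

0.364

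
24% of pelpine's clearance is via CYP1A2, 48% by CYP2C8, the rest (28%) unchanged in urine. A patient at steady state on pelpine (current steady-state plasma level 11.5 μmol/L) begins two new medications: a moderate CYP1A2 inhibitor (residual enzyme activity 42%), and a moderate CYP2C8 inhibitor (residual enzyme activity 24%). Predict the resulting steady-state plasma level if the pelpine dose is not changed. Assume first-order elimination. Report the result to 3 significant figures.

23.2 μmol/L

CYP1A2: 0.24 × 0.42 = 0.1008
CYP2C8: 0.48 × 0.24 = 0.1152
Other: 0.28 (unchanged)
Relative clearance = 0.1008 + 0.1152 + 0.28 = 0.496.
New steady-state plasma level = 11.5 / 0.496 = 23.2 μmol/L (concentration scales inversely with clearance).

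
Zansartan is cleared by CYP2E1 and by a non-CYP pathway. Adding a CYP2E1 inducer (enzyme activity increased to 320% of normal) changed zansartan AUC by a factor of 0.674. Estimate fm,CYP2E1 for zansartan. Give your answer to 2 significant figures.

0.22

Call the CYP2E1 fraction fm. After the interaction, CL_new/CL_old = fm × 3.2 + (1 − fm).
AUC ratio = 1 / (new CL fraction), so new CL fraction = 1 / 0.674 = 1.484.
fm × 3.2 + 1 − fm = 1.484  ⇒  fm × (3.2 − 1) = 0.4837  ⇒  fm = 0.22.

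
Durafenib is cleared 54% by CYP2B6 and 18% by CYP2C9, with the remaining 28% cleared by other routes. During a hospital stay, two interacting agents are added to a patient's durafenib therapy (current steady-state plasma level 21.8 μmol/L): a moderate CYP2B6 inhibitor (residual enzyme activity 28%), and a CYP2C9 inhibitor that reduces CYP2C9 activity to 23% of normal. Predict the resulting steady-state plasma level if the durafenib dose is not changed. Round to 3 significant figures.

46.1 μmol/L

CYP2B6: 0.54 × 0.28 = 0.1512
CYP2C9: 0.18 × 0.23 = 0.0414
Other: 0.28 (unchanged)
Relative clearance = 0.1512 + 0.0414 + 0.28 = 0.4726.
Steady-state plasma level ∝ 1/CL: new value = 21.8 / 0.4726 = 46.1 μmol/L.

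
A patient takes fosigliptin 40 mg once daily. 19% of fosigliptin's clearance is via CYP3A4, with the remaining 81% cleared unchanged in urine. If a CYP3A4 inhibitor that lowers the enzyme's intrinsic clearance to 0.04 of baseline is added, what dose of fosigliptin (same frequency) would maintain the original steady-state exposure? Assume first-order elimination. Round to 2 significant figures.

CYP3A4: 0.19 × 0.04 = 0.0076
Other: 0.81 (unchanged)
New clearance relative to baseline: 0.0076 + 0.81 = 0.8176.
Css,avg = (dose rate)/CL, so holding Css fixed requires dose ∝ CL: 40 × 0.8176 = 33 mg.

33 mg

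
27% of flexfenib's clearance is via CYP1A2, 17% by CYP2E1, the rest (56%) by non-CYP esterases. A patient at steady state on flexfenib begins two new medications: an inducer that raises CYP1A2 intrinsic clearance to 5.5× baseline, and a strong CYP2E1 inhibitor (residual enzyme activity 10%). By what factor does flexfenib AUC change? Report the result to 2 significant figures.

0.48

The CYP1A2 pathway (27% of clearance) increases to 5.5× activity: 0.27 × 5.5 = 1.485.
The CYP2E1 pathway (17% of clearance) is reduced to 0.1× activity: 0.17 × 0.1 = 0.017.
The remaining 56% of clearance is unaffected.
New clearance relative to baseline: 1.485 + 0.017 + 0.56 = 2.062.
Because AUC varies inversely with clearance, the combined effect is 1 / 2.062 = 0.48.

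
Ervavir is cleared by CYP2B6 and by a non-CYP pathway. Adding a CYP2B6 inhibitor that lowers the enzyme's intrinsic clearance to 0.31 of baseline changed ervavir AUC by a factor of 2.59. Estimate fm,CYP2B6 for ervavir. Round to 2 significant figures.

Let x = fm,CYP2B6. Because AUC ∝ 1/CL, relative clearance fell to 1/2.59 = 0.3861.
Setting x·0.31 + (1 − x) = 0.3861 and solving: x = (0.3861 − 1)/(0.31 − 1) = 0.89.

0.89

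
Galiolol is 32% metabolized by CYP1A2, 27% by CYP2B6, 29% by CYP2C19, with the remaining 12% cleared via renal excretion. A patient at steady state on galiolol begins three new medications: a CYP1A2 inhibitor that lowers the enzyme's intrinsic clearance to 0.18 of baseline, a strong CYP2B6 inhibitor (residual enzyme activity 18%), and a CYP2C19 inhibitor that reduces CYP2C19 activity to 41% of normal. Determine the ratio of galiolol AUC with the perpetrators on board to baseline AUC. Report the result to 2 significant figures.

2.9

CYP1A2: 0.32 × 0.18 = 0.0576
CYP2B6: 0.27 × 0.18 = 0.0486
CYP2C19: 0.29 × 0.41 = 0.1189
Other: 0.12 (unchanged)
Relative clearance = 0.0576 + 0.0486 + 0.1189 + 0.12 = 0.3451.
Because AUC varies inversely with clearance, the combined effect is 1 / 0.3451 = 2.9.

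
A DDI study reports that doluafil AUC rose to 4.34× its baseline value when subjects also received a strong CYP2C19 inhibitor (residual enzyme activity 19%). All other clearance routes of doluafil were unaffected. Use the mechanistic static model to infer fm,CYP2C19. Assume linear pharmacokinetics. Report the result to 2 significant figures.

0.95

Let x = fm,CYP2C19. Because AUC ∝ 1/CL, relative clearance fell to 1/4.34 = 0.2304.
Only the CYP2C19 route changed, so 0.2304 = x·0.19 + (1 − x), giving x = 0.95.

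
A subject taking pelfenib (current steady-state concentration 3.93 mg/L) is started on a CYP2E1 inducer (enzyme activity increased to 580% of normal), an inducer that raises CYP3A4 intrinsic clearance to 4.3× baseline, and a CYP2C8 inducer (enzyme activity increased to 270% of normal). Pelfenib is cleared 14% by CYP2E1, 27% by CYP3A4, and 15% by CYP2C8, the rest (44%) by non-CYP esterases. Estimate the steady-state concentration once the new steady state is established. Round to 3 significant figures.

1.39 mg/L

The CYP2E1 pathway (14% of clearance) increases to 5.8× activity: 0.14 × 5.8 = 0.812.
The CYP3A4 pathway (27% of clearance) is boosted to 4.3× activity: 0.27 × 4.3 = 1.161.
The CYP2C8 pathway (15% of clearance) increases to 2.7× activity: 0.15 × 2.7 = 0.405.
Non-CYP routes (44%) are unchanged.
New clearance relative to baseline: 0.812 + 1.161 + 0.405 + 0.44 = 2.818.
Dividing the baseline by the relative clearance: 3.93 / 2.818 = 1.39 mg/L.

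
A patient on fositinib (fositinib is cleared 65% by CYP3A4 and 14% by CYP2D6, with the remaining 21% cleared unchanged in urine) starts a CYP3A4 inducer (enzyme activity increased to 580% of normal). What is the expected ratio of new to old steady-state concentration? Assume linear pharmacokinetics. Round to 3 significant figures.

0.243

The CYP3A4 pathway (65% of clearance) rises to 5.8× activity: 0.65 × 5.8 = 3.77.
CYP2D6 (14%) and the residual 21% are unaffected.
New clearance relative to baseline: 3.77 + 0.14 + 0.21 = 4.12.
Steady-state concentration is inversely proportional to clearance, so the fold-change is 1 / 4.12 = 0.243.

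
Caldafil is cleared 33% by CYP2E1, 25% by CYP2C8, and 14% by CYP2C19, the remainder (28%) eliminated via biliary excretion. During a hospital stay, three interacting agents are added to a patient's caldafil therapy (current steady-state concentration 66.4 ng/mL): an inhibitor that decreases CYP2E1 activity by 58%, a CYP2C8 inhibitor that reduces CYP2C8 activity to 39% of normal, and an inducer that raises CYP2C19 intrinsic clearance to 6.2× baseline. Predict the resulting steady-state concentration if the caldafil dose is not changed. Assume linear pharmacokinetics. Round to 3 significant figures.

The CYP2E1 pathway (33% of clearance) falls to 0.42× activity: 0.33 × 0.42 = 0.1386.
The CYP2C8 pathway (25% of clearance) drops to 0.39× activity: 0.25 × 0.39 = 0.0975.
The CYP2C19 pathway (14% of clearance) is boosted to 6.2× activity: 0.14 × 6.2 = 0.868.
Non-CYP routes (28%) are unchanged.
CL_new/CL_old = 0.1386 + 0.0975 + 0.868 + 0.28 = 1.3841.
Dividing the baseline by the relative clearance: 66.4 / 1.3841 = 48.0 ng/mL.

48.0 ng/mL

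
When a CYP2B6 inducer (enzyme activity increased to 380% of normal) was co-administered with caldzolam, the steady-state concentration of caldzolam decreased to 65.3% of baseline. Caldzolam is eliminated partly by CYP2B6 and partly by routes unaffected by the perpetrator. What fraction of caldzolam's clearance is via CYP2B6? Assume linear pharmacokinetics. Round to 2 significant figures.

0.19

CL'/CL = 1 / 0.653 = 1.531
3.8·fm + (1 − fm) = 1.531
fm = (1.531 − 1) / (3.8 − 1) = 0.19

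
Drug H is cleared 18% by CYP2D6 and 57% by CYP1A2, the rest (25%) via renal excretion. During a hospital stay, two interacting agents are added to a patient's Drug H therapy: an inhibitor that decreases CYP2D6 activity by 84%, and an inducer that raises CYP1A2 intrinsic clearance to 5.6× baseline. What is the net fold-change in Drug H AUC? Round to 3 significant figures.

0.288

The CYP2D6 pathway (18% of clearance) falls to 0.16× activity: 0.18 × 0.16 = 0.0288.
The CYP1A2 pathway (57% of clearance) rises to 5.6× activity: 0.57 × 5.6 = 3.192.
The remaining 25% of clearance is unaffected.
Relative clearance = 0.0288 + 3.192 + 0.25 = 3.4708.
Because AUC varies inversely with clearance, the combined effect is 1 / 3.4708 = 0.288.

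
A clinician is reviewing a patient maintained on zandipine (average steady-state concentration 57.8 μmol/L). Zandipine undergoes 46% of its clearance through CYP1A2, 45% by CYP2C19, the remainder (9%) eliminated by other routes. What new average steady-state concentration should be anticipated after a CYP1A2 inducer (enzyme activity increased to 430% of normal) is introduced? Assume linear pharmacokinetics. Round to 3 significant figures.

The CYP1A2 pathway (46% of clearance) increases to 4.3× activity: 0.46 × 4.3 = 1.978.
CYP2C19 (45%) and the residual 9% are unaffected.
New clearance relative to baseline: 1.978 + 0.45 + 0.09 = 2.518.
New average steady-state concentration = baseline ÷ relative clearance = 57.8 / 2.518 = 23.0 μmol/L.

23.0 μmol/L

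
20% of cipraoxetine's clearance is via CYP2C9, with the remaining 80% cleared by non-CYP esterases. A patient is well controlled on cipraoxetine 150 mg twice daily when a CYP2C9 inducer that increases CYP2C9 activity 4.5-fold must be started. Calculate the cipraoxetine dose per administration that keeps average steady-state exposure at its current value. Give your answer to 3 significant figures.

255 mg

The CYP2C9 pathway (20% of clearance) is boosted to 4.5× activity: 0.2 × 4.5 = 0.9.
Non-CYP routes (80%) are unchanged.
Relative clearance = 0.9 + 0.8 = 1.7.
To maintain the same steady-state level, dose must scale with clearance: new dose = 150 × 1.7 = 255 mg.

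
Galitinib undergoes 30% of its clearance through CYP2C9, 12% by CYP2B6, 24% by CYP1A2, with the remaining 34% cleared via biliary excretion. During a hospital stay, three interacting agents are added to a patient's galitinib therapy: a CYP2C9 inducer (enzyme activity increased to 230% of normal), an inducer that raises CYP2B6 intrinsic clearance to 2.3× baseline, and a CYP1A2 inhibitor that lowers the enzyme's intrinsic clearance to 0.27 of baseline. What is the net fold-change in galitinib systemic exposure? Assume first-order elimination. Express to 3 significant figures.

CYP2C9: 0.3 × 2.3 = 0.69
CYP2B6: 0.12 × 2.3 = 0.276
CYP1A2: 0.24 × 0.27 = 0.0648
Other: 0.34 (unchanged)
New clearance relative to baseline: 0.69 + 0.276 + 0.0648 + 0.34 = 1.3708.
Systemic exposure ∝ 1/CL: fold-change = 1 / 1.3708 = 0.730.

0.730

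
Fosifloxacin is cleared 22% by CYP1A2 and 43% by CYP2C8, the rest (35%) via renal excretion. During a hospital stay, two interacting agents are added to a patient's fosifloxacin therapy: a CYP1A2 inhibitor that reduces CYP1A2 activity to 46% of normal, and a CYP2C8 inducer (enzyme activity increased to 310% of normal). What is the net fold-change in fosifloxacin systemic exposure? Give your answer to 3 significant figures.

CYP1A2: 0.22 × 0.46 = 0.1012
CYP2C8: 0.43 × 3.1 = 1.333
Other: 0.35 (unchanged)
New clearance relative to baseline: 0.1012 + 1.333 + 0.35 = 1.7842.
Net systemic exposure ratio = 1 / 1.7842 = 0.560.

0.560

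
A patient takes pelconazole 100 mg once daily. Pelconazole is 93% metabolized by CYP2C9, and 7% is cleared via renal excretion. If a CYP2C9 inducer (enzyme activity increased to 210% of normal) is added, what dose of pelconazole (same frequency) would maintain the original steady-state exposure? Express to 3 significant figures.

The CYP2C9 pathway (93% of clearance) is boosted to 2.1× activity: 0.93 × 2.1 = 1.953.
Non-CYP routes (7%) are unchanged.
New clearance relative to baseline: 1.953 + 0.07 = 2.023.
To maintain the same steady-state level, dose must scale with clearance: new dose = 100 × 2.023 = 202 mg.

202 mg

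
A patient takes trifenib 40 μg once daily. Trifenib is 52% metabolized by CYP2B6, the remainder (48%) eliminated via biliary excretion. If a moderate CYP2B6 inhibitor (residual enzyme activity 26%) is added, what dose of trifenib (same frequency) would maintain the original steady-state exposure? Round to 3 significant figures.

The CYP2B6 pathway (52% of clearance) falls to 0.26× activity: 0.52 × 0.26 = 0.1352.
The remaining 48% of clearance is unaffected.
New clearance relative to baseline: 0.1352 + 0.48 = 0.6152.
To maintain the same steady-state level, dose must scale with clearance: new dose = 40 × 0.6152 = 24.6 μg.

24.6 μg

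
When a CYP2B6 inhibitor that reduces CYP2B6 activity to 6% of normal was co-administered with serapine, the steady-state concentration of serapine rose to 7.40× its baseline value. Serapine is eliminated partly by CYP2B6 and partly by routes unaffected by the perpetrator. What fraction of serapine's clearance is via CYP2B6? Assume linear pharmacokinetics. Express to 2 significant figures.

0.92

Write x for the fraction cleared via CYP2B6. The observed steady-state concentration change means clearance fell to 1/7.40 = 0.1351 of baseline.
Only the CYP2B6 route changed, so 0.1351 = x·0.06 + (1 − x), giving x = 0.92.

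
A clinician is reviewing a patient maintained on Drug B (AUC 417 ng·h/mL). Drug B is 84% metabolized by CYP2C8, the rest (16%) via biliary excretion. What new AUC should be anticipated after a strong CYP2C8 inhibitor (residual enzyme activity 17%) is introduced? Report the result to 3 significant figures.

1.38 × 10³ ng·h/mL

CYP2C8: 0.84 × 0.17 = 0.1428
Other: 0.16 (unchanged)
CL_new/CL_old = 0.1428 + 0.16 = 0.3028.
With dosing unchanged, AUC scales as 1/CL: 417 / 0.3028 = 1.38 × 10³ ng·h/mL.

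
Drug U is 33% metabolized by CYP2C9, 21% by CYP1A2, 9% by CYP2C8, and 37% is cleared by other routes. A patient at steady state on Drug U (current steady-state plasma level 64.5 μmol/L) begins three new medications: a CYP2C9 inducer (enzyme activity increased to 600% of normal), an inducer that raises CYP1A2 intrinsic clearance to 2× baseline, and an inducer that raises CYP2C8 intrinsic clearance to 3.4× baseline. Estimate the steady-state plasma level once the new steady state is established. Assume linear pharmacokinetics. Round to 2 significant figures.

21 μmol/L

The CYP2C9 pathway (33% of clearance) increases to 6× activity: 0.33 × 6 = 1.98.
The CYP1A2 pathway (21% of clearance) increases to 2× activity: 0.21 × 2 = 0.42.
The CYP2C8 pathway (9% of clearance) rises to 3.4× activity: 0.09 × 3.4 = 0.306.
The remaining 37% of clearance is unaffected.
New clearance relative to baseline: 1.98 + 0.42 + 0.306 + 0.37 = 3.076.
Dividing the baseline by the relative clearance: 64.5 / 3.076 = 21 μmol/L.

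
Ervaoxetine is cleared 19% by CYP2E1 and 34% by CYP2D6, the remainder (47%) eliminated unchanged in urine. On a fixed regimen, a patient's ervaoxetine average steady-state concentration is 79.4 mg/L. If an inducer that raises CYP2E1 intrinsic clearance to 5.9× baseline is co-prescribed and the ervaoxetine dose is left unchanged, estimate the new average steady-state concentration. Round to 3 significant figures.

The CYP2E1 pathway (19% of clearance) increases to 5.9× activity: 0.19 × 5.9 = 1.121.
CYP2D6 (34%) and the residual 47% are unaffected.
Relative clearance = 1.121 + 0.34 + 0.47 = 1.931.
New average steady-state concentration = baseline ÷ relative clearance = 79.4 / 1.931 = 41.1 mg/L.

41.1 mg/L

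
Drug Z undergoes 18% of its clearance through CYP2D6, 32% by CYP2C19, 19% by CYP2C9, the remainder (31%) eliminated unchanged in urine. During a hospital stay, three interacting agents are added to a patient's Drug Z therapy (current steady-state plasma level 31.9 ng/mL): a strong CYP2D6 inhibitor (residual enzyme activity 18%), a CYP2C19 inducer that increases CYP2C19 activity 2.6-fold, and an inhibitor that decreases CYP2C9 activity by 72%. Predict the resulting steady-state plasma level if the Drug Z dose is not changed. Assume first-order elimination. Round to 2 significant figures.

26 ng/mL

CYP2D6: 0.18 × 0.18 = 0.0324
CYP2C19: 0.32 × 2.6 = 0.832
CYP2C9: 0.19 × 0.28 = 0.0532
Other: 0.31 (unchanged)
CL_new/CL_old = 0.0324 + 0.832 + 0.0532 + 0.31 = 1.2276.
Dividing the baseline by the relative clearance: 31.9 / 1.2276 = 26 ng/mL.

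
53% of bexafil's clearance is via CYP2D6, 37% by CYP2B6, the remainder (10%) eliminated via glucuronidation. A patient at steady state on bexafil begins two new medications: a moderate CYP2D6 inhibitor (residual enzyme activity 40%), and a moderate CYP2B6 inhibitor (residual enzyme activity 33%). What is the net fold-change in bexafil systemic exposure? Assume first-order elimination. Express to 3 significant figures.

CYP2D6: 0.53 × 0.4 = 0.212
CYP2B6: 0.37 × 0.33 = 0.1221
Other: 0.1 (unchanged)
CL_new/CL_old = 0.212 + 0.1221 + 0.1 = 0.4341.
Net systemic exposure ratio = 1 / 0.4341 = 2.30.

2.30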